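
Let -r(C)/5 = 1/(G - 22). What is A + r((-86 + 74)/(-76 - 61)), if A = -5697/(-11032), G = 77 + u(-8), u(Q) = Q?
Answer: 212599/518504 ≈ 0.41002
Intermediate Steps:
G = 69 (G = 77 - 8 = 69)
A = 5697/11032 (A = -5697*(-1/11032) = 5697/11032 ≈ 0.51641)
r(C) = -5/47 (r(C) = -5/(69 - 22) = -5/47)
A + r((-86 + 74)/(-76 - 61)) = 5697/11032 - 5/47 = 212599/518504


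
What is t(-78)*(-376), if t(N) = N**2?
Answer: -2287584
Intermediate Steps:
t(-78)*(-376) = (-78)**2*(-376) = 6084*(-376) = -2287584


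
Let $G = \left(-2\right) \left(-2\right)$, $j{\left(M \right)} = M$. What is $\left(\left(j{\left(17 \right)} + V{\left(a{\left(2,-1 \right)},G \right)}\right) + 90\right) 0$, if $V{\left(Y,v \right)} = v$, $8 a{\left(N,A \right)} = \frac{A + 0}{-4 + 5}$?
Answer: $0$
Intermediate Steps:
$a{\left(N,A \right)} = \frac{A}{8}$ ($a{\left(N,A \right)} = \frac{\left(A + 0\right) \frac{1}{-4 + 5}}{8} = \frac{A 1^{-1}}{8} = \frac{A 1}{8} = \frac{A}{8}$)
$G = 4$
$\left(\left(j{\left(17 \right)} + V{\left(a{\left(2,-1 \right)},G \right)}\right) + 90\right) 0 = \left(\left(17 + 4\right) + 90\right) 0 = \left(21 + 90\right) 0 = 111 \cdot 0 = 0$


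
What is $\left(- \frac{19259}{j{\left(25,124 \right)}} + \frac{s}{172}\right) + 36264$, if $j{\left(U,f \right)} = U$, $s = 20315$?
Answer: $\frac{153130527}{4300} \approx 35612.0$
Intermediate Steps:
$\left(- \frac{19259}{j{\left(25,124 \right)}} + \frac{s}{172}\right) + 36264 = \left(- \frac{19259}{25} + \frac{20315}{172}\right) + 36264 = - \frac{2804673}{4300} + 36264 = \frac{153130527}{4300}$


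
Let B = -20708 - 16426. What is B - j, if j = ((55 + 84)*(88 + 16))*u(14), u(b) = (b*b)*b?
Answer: -39704398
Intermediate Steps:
u(b) = b³ (u(b) = b²*b = b³)
j = 39667264 (j = ((55 + 84)*(88 + 16))*14³ = (139*104)*2744 = 14456*2744 = 39667264)
B = -37134
B - j = -37134 - 1*39667264 = -37134 - 39667264 = -39704398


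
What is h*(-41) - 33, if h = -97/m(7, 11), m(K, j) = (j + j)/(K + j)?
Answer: 35430/11 ≈ 3220.9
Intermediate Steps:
m(K, j) = 2*j/(K + j) (m(K, j) = (2*j)/(K + j) = 2*j/(K + j))
h = -873/11 (h = -97/(2*11/(7 + 11)) = -97/(2*11/18) = -97/(2*11*(1/18)) = -97/11/9 = -97*9/11 = -873/11 ≈ -79.364)
h*(-41) - 33 = -873/11*(-41) - 33 = 35793/11 - 33 = 35430/11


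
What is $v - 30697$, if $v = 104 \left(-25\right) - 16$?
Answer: $-33313$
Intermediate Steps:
$v = -2616$ ($v = -2600 - 16 = -2616$)
$v - 30697 = -2616 - 30697 = -33313$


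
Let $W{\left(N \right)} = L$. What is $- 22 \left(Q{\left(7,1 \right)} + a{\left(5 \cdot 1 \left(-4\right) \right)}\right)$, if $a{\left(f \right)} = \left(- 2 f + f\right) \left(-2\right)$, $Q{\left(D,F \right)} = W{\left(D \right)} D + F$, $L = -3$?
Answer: $1320$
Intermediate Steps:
$W{\left(N \right)} = -3$
$Q{\left(D,F \right)} = F - 3 D$ ($Q{\left(D,F \right)} = - 3 D + F = F - 3 D$)
$a{\left(f \right)} = 2 f$ ($a{\left(f \right)} = - f \left(-2\right) = 2 f$)
$- 22 \left(Q{\left(7,1 \right)} + a{\left(5 \cdot 1 \left(-4\right) \right)}\right) = - 22 \left(\left(1 - 21\right) + 2 \cdot 5 \cdot 1 \left(-4\right)\right) = - 22 \left(\left(1 - 21\right) + 2 \cdot 5 \left(-4\right)\right) = - 22 \left(-20 + 2 \left(-20\right)\right) = - 22 \left(-20 - 40\right) = \left(-22\right) \left(-60\right) = 1320$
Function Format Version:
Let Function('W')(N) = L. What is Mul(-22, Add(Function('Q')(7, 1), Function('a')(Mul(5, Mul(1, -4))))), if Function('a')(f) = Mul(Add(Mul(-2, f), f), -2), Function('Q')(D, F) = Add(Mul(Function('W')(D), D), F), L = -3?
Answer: 1320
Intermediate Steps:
Function('W')(N) = -3
Function('Q')(D, F) = Add(F, Mul(-3, D)) (Function('Q')(D, F) = Add(Mul(-3, D), F) = Add(F, Mul(-3, D)))
Function('a')(f) = Mul(2, f) (Function('a')(f) = Mul(Mul(-1, f), -2) = Mul(2, f))
Mul(-22, Add(Function('Q')(7, 1), Function('a')(Mul(5, Mul(1, -4))))) = Mul(-22, Add(Add(1, Mul(-3, 7)), Mul(2, Mul(5, Mul(1, -4))))) = Mul(-22, Add(Add(1, -21), Mul(2, Mul(5, -4)))) = Mul(-22, Add(-20, Mul(2, -20))) = Mul(-22, Add(-20, -40)) = Mul(-22, -60) = 1320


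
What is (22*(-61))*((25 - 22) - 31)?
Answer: 37576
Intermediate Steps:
(22*(-61))*((25 - 22) - 31) = -1342*(3 - 31) = -1342*(-28) = 37576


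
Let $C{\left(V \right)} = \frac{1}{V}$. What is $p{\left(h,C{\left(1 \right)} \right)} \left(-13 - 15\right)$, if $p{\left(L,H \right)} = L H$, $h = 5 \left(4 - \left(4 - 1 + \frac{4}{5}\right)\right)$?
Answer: $-28$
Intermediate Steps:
$h = 1$ ($h = 5 \left(4 - \left(4 - 1 + \frac{4}{5}\right)\right) = 5 \left(4 - \frac{19}{5}\right) = 5 \cdot \frac{1}{5} = 1$)
$p{\left(L,H \right)} = H L$
$p{\left(h,C{\left(1 \right)} \right)} \left(-13 - 15\right) = 1^{-1} \cdot 1 \left(-13 - 15\right) = 1 \cdot 1 \left(-28\right) = 1 \left(-28\right) = -28$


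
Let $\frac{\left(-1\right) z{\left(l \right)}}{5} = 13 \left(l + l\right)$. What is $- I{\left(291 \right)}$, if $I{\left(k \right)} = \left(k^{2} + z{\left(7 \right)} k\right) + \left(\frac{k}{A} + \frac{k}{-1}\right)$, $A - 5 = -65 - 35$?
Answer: $\frac{17140191}{95} \approx 1.8042 \cdot 10^{5}$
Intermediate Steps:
$A = -95$ ($A = 5 - 100 = -95$)
$z{\left(l \right)} = - 130 l$ ($z{\left(l \right)} = - 5 \cdot 13 \left(l + l\right) = - 5 \cdot 13 \cdot 2 l = - 5 \cdot 26 l = - 130 l$)
$I{\left(k \right)} = k^{2} - \frac{86546 k}{95}$ ($I{\left(k \right)} = \left(k^{2} + \left(-130\right) 7 k\right) + \left(\frac{k}{-95} + \frac{k}{-1}\right) = \left(k^{2} - 910 k\right) + \left(k \left(- \frac{1}{95}\right) + k \left(-1\right)\right) = \left(k^{2} - 910 k\right) - \frac{96 k}{95} = k^{2} - \frac{86546 k}{95}$)
$- I{\left(291 \right)} = - \frac{291 \left(-86546 + 95 \cdot 291\right)}{95} = - \frac{291 \left(-86546 + 27645\right)}{95} = - \frac{291 \left(-58901\right)}{95} = \left(-1\right) \left(- \frac{17140191}{95}\right) = \frac{17140191}{95}$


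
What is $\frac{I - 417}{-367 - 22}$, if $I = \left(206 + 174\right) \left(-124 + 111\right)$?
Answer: $\frac{5357}{389} \approx 13.771$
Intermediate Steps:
$I = -4940$ ($I = 380 \left(-13\right) = -4940$)
$\frac{I - 417}{-367 - 22} = \frac{-4940 - 417}{-367 - 22} = - \frac{5357}{-389} = \left(-5357\right) \left(- \frac{1}{389}\right) = \frac{5357}{389}$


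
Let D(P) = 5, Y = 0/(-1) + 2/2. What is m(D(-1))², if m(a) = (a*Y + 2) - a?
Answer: 4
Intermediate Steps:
Y = 1 (Y = 0*(-1) + 2*(½) = 0 + 1 = 1)
m(a) = 2 (m(a) = (a*1 + 2) - a = (a + 2) - a = (2 + a) - a = 2)
m(D(-1))² = 2² = 4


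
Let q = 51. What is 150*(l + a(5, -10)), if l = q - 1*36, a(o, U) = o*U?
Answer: -5250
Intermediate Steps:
a(o, U) = U*o
l = 15 (l = 51 - 1*36 = 51 - 36 = 15)
150*(l + a(5, -10)) = 150*(15 - 10*5) = 150*(15 - 50) = 150*(-35) = -5250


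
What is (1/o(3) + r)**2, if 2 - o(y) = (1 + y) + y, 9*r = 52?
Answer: 63001/2025 ≈ 31.112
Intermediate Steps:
r = 52/9 (r = (1/9)*52 = 52/9 ≈ 5.7778)
o(y) = 1 - 2*y (o(y) = 2 - ((1 + y) + y) = 2 - (1 + 2*y) = 2 + (-1 - 2*y) = 1 - 2*y)
(1/o(3) + r)**2 = (1/(1 - 2*3) + 52/9)**2 = (1/(1 - 6) + 52/9)**2 = (1/(-5) + 52/9)**2 = (-1/5 + 52/9)**2 = (251/45)**2 = 63001/2025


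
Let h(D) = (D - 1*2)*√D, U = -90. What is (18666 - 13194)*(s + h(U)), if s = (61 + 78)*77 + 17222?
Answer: 152805600 - 1510272*I*√10 ≈ 1.5281e+8 - 4.7759e+6*I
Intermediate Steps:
h(D) = √D*(-2 + D) (h(D) = (D - 2)*√D = (-2 + D)*√D = √D*(-2 + D))
s = 27925 (s = 139*77 + 17222 = 10703 + 17222 = 27925)
(18666 - 13194)*(s + h(U)) = (18666 - 13194)*(27925 + √(-90)*(-2 - 90)) = 5472*(27925 + (3*I*√10)*(-92)) = 5472*(27925 - 276*I*√10) = 152805600 - 1510272*I*√10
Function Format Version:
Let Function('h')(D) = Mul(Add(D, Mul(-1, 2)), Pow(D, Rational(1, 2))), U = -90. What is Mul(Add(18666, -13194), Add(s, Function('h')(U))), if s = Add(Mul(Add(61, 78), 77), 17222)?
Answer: Add(152805600, Mul(-1510272, I, Pow(10, Rational(1, 2)))) ≈ Add(1.5281e+8, Mul(-4.7759e+6, I))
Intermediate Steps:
Function('h')(D) = Mul(Pow(D, Rational(1, 2)), Add(-2, D)) (Function('h')(D) = Mul(Add(D, -2), Pow(D, Rational(1, 2))) = Mul(Add(-2, D), Pow(D, Rational(1, 2))) = Mul(Pow(D, Rational(1, 2)), Add(-2, D)))
s = 27925 (s = Add(Mul(139, 77), 17222) = Add(10703, 17222) = 27925)
Mul(Add(18666, -13194), Add(s, Function('h')(U))) = Mul(Add(18666, -13194), Add(27925, Mul(Pow(-90, Rational(1, 2)), Add(-2, -90)))) = Mul(5472, Add(27925, Mul(Mul(3, I, Pow(10, Rational(1, 2))), -92))) = Mul(5472, Add(27925, Mul(-276, I, Pow(10, Rational(1, 2))))) = Add(152805600, Mul(-1510272, I, Pow(10, Rational(1, 2))))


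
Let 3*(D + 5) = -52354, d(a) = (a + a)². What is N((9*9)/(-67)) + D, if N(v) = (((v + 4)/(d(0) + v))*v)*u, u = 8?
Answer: -3504235/201 ≈ -17434.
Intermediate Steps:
d(a) = 4*a² (d(a) = (2*a)² = 4*a²)
D = -52369/3 (D = -5 + (⅓)*(-52354) = -5 - 52354/3 = -52369/3 ≈ -17456.)
N(v) = 32 + 8*v (N(v) = (((v + 4)/(4*0² + v))*v)*8 = (((4 + v)/(4*0 + v))*v)*8 = (((4 + v)/(0 + v))*v)*8 = (((4 + v)/v)*v)*8 = (4 + v)*8 = 32 + 8*v)
N((9*9)/(-67)) + D = (32 + 8*((9*9)/(-67))) - 52369/3 = (32 + 8*(81*(-1/67))) - 52369/3 = (32 + 8*(-81/67)) - 52369/3 = (32 - 648/67) - 52369/3 = 1496/67 - 52369/3 = -3504235/201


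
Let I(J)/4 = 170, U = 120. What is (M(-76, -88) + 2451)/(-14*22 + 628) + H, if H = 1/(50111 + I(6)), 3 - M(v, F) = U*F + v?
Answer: 66485451/1625312 ≈ 40.906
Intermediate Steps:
I(J) = 680 (I(J) = 4*170 = 680)
M(v, F) = 3 - v - 120*F (M(v, F) = 3 - (120*F + v) = 3 - (v + 120*F) = 3 + (-v - 120*F) = 3 - v - 120*F)
H = 1/50791 (H = 1/(50111 + 680) = 1/50791 ≈ 1.9689e-5)
(M(-76, -88) + 2451)/(-14*22 + 628) + H = ((3 - 1*(-76) - 120*(-88)) + 2451)/(-14*22 + 628) + 1/50791 = ((3 + 76 + 10560) + 2451)/(-308 + 628) + 1/50791 = (10639 + 2451)/320 + 1/50791 = 13090*(1/320) + 1/50791 = 1309/32 + 1/50791 = 66485451/1625312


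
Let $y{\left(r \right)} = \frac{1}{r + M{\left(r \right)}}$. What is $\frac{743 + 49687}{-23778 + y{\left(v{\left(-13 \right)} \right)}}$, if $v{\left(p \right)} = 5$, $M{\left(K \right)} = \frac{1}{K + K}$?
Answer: $- \frac{1285965}{606334} \approx -2.1209$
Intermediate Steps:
$M{\left(K \right)} = \frac{1}{2 K}$
$y{\left(r \right)} = \frac{1}{r + \frac{1}{2 r}}$
$\frac{743 + 49687}{-23778 + y{\left(v{\left(-13 \right)} \right)}} = \frac{743 + 49687}{-23778 + 2 \cdot 5 \frac{1}{1 + 2 \cdot 5^{2}}} = \frac{50430}{-23778 + 2 \cdot 5 \frac{1}{1 + 2 \cdot 25}} = \frac{50430}{-23778 + 2 \cdot 5 \frac{1}{1 + 50}} = \frac{50430}{-23778 + 2 \cdot 5 \cdot \frac{1}{51}} = \frac{50430}{-23778 + \frac{10}{51}} = \frac{50430}{- \frac{1212668}{51}} = 50430 \left(- \frac{51}{1212668}\right) = - \frac{1285965}{606334}$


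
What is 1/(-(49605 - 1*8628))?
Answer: -1/40977 ≈ -2.4404e-5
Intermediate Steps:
1/(-(49605 - 1*8628)) = 1/(-(49605 - 8628)) = 1/(-1*40977) = 1/(-40977) = -1/40977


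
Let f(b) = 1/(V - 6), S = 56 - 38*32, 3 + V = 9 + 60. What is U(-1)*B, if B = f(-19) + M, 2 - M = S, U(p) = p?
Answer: -69721/60 ≈ -1162.0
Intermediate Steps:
V = 66 (V = -3 + (9 + 60) = -3 + 69 = 66)
S = -1160 (S = 56 - 1216 = -1160)
f(b) = 1/60 (f(b) = 1/(66 - 6) = 1/60)
M = 1162 (M = 2 - 1*(-1160) = 2 + 1160 = 1162)
B = 69721/60 (B = 1/60 + 1162 = 69721/60 ≈ 1162.0)
U(-1)*B = -1*69721/60 = -69721/60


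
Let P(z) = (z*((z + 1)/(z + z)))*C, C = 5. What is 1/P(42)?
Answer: 2/215 ≈ 0.0093023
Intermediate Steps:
P(z) = 5/2 + 5*z/2 (P(z) = (z*((z + 1)/(z + z)))*5 = (z*((1 + z)/((2*z))))*5 = (z*((1 + z)*(1/(2*z))))*5 = (z*((1 + z)/(2*z)))*5 = (½ + z/2)*5 = 5/2 + 5*z/2)
1/P(42) = 1/(5/2 + (5/2)*42) = 1/(5/2 + 105) = 1/(215/2) = 2/215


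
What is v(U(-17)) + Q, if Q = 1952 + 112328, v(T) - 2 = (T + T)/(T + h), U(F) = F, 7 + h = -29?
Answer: 6056980/53 ≈ 1.1428e+5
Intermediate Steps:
h = -36 (h = -7 - 29 = -36)
v(T) = 2 + 2*T/(-36 + T) (v(T) = 2 + (T + T)/(T - 36) = 2 + (2*T)/(-36 + T) = 2 + 2*T/(-36 + T))
Q = 114280
v(U(-17)) + Q = 4*(-18 - 17)/(-36 - 17) + 114280 = 4*(-35)/(-53) + 114280 = 4*(-1/53)*(-35) + 114280 = 140/53 + 114280 = 6056980/53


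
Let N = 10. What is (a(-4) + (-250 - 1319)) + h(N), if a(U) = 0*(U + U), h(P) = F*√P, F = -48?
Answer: -1569 - 48*√10 ≈ -1720.8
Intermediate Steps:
h(P) = -48*√P
a(U) = 0 (a(U) = 0*(2*U) = 0)
(a(-4) + (-250 - 1319)) + h(N) = (0 + (-250 - 1319)) - 48*√10 = (0 - 1569) - 48*√10 = -1569 - 48*√10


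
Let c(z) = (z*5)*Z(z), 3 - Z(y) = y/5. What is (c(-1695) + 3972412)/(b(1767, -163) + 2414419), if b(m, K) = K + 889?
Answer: 1073962/2415145 ≈ 0.44468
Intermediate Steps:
Z(y) = 3 - y/5
b(m, K) = 889 + K
c(z) = 5*z*(3 - z/5) (c(z) = (z*5)*(3 - z/5) = (5*z)*(3 - z/5) = 5*z*(3 - z/5))
(c(-1695) + 3972412)/(b(1767, -163) + 2414419) = (-1695*(15 - 1*(-1695)) + 3972412)/((889 - 163) + 2414419) = (-1695*(15 + 1695) + 3972412)/(726 + 2414419) = (-1695*1710 + 3972412)/2415145 = (-2898450 + 3972412)*(1/2415145) = 1073962*(1/2415145) = 1073962/2415145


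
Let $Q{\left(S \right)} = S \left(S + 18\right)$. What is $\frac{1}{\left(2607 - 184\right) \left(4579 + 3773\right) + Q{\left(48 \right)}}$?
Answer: $\frac{1}{20240064} \approx 4.9407 \cdot 10^{-8}$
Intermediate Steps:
$Q{\left(S \right)} = S \left(18 + S\right)$
$\frac{1}{\left(2607 - 184\right) \left(4579 + 3773\right) + Q{\left(48 \right)}} = \frac{1}{\left(2607 - 184\right) \left(4579 + 3773\right) + 48 \left(18 + 48\right)} = \frac{1}{2423 \cdot 8352 + 48 \cdot 66} = \frac{1}{20236896 + 3168} = \frac{1}{20240064}$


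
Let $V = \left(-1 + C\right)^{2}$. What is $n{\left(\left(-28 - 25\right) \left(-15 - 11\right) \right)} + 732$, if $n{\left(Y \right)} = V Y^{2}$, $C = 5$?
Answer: $30382876$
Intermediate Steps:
$V = 16$ ($V = \left(-1 + 5\right)^{2} = 4^{2} = 16$)
$n{\left(Y \right)} = 16 Y^{2}$
$n{\left(\left(-28 - 25\right) \left(-15 - 11\right) \right)} + 732 = 16 \left(\left(-28 - 25\right) \left(-15 - 11\right)\right)^{2} + 732 = 16 \left(\left(-53\right) \left(-26\right)\right)^{2} + 732 = 16 \cdot 1378^{2} + 732 = 16 \cdot 1898884 + 732 = 30382144 + 732 = 30382876$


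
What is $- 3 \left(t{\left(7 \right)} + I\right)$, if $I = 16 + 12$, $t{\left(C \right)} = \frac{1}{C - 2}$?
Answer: $- \frac{423}{5} \approx -84.6$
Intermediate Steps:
$t{\left(C \right)} = \frac{1}{-2 + C}$
$I = 28$
$- 3 \left(t{\left(7 \right)} + I\right) = - 3 \left(\frac{1}{-2 + 7} + 28\right) = - 3 \left(\frac{1}{5} + 28\right) = \left(-3\right) \frac{141}{5} = - \frac{423}{5}$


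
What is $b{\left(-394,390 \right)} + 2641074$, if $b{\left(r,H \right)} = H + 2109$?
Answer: $2643573$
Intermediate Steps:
$b{\left(r,H \right)} = 2109 + H$
$b{\left(-394,390 \right)} + 2641074 = \left(2109 + 390\right) + 2641074 = 2499 + 2641074 = 2643573$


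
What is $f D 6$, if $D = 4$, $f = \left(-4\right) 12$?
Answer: $-1152$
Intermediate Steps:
$f = -48$
$f D 6 = \left(-48\right) 4 \cdot 6 = \left(-192\right) 6 = -1152$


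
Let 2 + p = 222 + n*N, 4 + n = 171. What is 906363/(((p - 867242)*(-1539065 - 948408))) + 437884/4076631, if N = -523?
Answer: 346506459243693323/3225909036475993023 ≈ 0.10741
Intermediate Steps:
n = 167 (n = -4 + 171 = 167)
p = -87121 (p = -2 + (222 + 167*(-523)) = -2 + (222 - 87341) = -2 - 87119 = -87121)
906363/(((p - 867242)*(-1539065 - 948408))) + 437884/4076631 = 906363/(((-87121 - 867242)*(-1539065 - 948408))) + 437884/4076631 = 906363/((-954363*(-2487473))) + 437884*(1/4076631) = 906363/2373952194699 + 437884/4076631 = 906363*(1/2373952194699) + 437884/4076631 = 302121/791317398233 + 437884/4076631 = 346506459243693323/3225909036475993023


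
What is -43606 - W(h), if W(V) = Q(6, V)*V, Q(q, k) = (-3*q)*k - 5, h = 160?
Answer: 417994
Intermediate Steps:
Q(q, k) = -5 - 3*k*q (Q(q, k) = -3*k*q - 5 = -5 - 3*k*q)
W(V) = V*(-5 - 18*V) (W(V) = (-5 - 3*V*6)*V = (-5 - 18*V)*V = V*(-5 - 18*V))
-43606 - W(h) = -43606 - (-1)*160*(5 + 18*160) = -43606 - (-1)*160*(5 + 2880) = -43606 - (-1)*160*2885 = -43606 - 1*(-461600) = -43606 + 461600 = 417994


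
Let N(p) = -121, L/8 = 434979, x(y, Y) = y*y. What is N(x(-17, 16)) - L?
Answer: -3479953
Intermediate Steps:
x(y, Y) = y²
L = 3479832 (L = 8*434979 = 3479832)
N(x(-17, 16)) - L = -121 - 1*3479832 = -121 - 3479832 = -3479953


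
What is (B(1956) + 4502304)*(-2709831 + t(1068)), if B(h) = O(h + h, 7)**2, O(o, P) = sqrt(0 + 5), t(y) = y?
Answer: -12195688033767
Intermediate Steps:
O(o, P) = sqrt(5)
B(h) = 5 (B(h) = (sqrt(5))**2 = 5)
(B(1956) + 4502304)*(-2709831 + t(1068)) = (5 + 4502304)*(-2709831 + 1068) = 4502309*(-2708763) = -12195688033767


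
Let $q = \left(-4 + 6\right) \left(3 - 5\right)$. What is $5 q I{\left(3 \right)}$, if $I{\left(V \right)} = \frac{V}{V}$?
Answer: $-20$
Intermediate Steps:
$q = -4$ ($q = 2 \left(-2\right) = -4$)
$I{\left(V \right)} = 1$
$5 q I{\left(3 \right)} = 5 \left(-4\right) 1 = \left(-20\right) 1 = -20$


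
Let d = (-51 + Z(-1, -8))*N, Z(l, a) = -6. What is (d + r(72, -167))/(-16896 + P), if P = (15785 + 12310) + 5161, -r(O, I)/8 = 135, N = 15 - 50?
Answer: 183/3272 ≈ 0.055929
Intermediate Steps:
N = -35
r(O, I) = -1080 (r(O, I) = -8*135 = -1080)
d = 1995 (d = (-51 - 6)*(-35) = -57*(-35) = 1995)
P = 33256 (P = 28095 + 5161 = 33256)
(d + r(72, -167))/(-16896 + P) = (1995 - 1080)/(-16896 + 33256) = 915/16360 = 915*(1/16360) = 183/3272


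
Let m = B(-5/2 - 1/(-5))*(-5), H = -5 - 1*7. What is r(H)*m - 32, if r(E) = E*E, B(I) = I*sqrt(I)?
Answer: -32 + 828*I*sqrt(230)/5 ≈ -32.0 + 2511.4*I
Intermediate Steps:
B(I) = I**(3/2)
H = -12 (H = -5 - 7 = -12)
m = 23*I*sqrt(230)/20 (m = (-5/2 - 1/(-5))**(3/2)*(-5) = (-5*1/2 - 1*(-1/5))**(3/2)*(-5) = (-5/2 + 1/5)**(3/2)*(-5) = (-23/10)**(3/2)*(-5) = -23*I*sqrt(230)/100*(-5) = 23*I*sqrt(230)/20 ≈ 17.441*I)
r(E) = E**2
r(H)*m - 32 = (-12)**2*(23*I*sqrt(230)/20) - 32 = 144*(23*I*sqrt(230)/20) - 32 = 828*I*sqrt(230)/5 - 32 = -32 + 828*I*sqrt(230)/5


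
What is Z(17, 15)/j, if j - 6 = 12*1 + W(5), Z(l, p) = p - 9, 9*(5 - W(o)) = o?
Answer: 27/101 ≈ 0.26733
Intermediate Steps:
W(o) = 5 - o/9
Z(l, p) = -9 + p
j = 202/9 (j = 6 + (12*1 + (5 - ⅑*5)) = 6 + (12 + (5 - 5/9)) = 6 + (12 + 40/9) = 6 + 148/9 = 202/9 ≈ 22.444)
Z(17, 15)/j = (-9 + 15)/(202/9) = 6*(9/202) = 27/101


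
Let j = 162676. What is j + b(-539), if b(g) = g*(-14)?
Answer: 170222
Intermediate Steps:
b(g) = -14*g
j + b(-539) = 162676 - 14*(-539) = 162676 + 7546 = 170222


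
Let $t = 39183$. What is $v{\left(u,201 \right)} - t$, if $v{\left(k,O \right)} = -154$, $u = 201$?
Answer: $-39337$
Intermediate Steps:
$v{\left(u,201 \right)} - t = -154 - 39183 = -39337$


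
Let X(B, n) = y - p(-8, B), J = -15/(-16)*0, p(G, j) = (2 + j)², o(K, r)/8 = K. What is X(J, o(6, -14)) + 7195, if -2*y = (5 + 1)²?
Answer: 7173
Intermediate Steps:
o(K, r) = 8*K
y = -18 (y = -(5 + 1)²/2 = -½*6² = -½*36 = -18)
J = 0 (J = -15*(-1/16)*0 = (15/16)*0 = 0)
X(B, n) = -18 - (2 + B)²
X(J, o(6, -14)) + 7195 = (-18 - (2 + 0)²) + 7195 = (-18 - 1*2²) + 7195 = (-18 - 1*4) + 7195 = (-18 - 4) + 7195 = -22 + 7195 = 7173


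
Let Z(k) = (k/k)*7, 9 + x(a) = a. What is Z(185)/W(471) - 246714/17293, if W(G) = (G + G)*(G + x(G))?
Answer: -216833359553/15198575598 ≈ -14.267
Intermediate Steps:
x(a) = -9 + a
W(G) = 2*G*(-9 + 2*G) (W(G) = (G + G)*(G + (-9 + G)) = (2*G)*(-9 + 2*G) = 2*G*(-9 + 2*G))
Z(k) = 7 (Z(k) = 1*7 = 7)
Z(185)/W(471) - 246714/17293 = 7/((2*471*(-9 + 2*471))) - 246714/17293 = 7/((2*471*(-9 + 942))) - 246714*1/17293 = 7/((2*471*933)) - 246714/17293 = 7/878886 - 246714/17293 = -216833359553/15198575598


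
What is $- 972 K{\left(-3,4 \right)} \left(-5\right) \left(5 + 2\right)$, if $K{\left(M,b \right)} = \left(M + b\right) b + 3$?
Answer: $238140$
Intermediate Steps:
$K{\left(M,b \right)} = 3 + b \left(M + b\right)$ ($K{\left(M,b \right)} = b \left(M + b\right) + 3 = 3 + b \left(M + b\right)$)
$- 972 K{\left(-3,4 \right)} \left(-5\right) \left(5 + 2\right) = - 972 \left(3 + 4^{2} - 12\right) \left(-5\right) \left(5 + 2\right) = - 972 \left(3 + 16 - 12\right) \left(-5\right) 7 = - 972 \cdot 7 \left(-5\right) 7 = - 972 \left(\left(-35\right) 7\right) = \left(-972\right) \left(-245\right) = 238140$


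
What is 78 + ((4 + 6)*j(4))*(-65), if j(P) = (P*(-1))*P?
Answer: 10478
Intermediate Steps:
j(P) = -P**2 (j(P) = (-P)*P = -P**2)
78 + ((4 + 6)*j(4))*(-65) = 78 + ((4 + 6)*(-1*4**2))*(-65) = 78 + (10*(-1*16))*(-65) = 78 + (10*(-16))*(-65) = 78 - 160*(-65) = 78 + 10400 = 10478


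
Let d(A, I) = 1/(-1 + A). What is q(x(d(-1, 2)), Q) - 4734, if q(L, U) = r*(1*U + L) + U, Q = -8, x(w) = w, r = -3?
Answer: -9433/2 ≈ -4716.5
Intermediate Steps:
q(L, U) = -3*L - 2*U (q(L, U) = -3*(1*U + L) + U = -3*(U + L) + U = -3*(L + U) + U = (-3*L - 3*U) + U = -3*L - 2*U)
q(x(d(-1, 2)), Q) - 4734 = (-3/(-1 - 1) - 2*(-8)) - 4734 = (-3/(-2) + 16) - 4734 = (-3*(-½) + 16) - 4734 = (3/2 + 16) - 4734 = 35/2 - 4734 = -9433/2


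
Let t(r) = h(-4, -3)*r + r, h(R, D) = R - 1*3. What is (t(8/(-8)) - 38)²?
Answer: 1024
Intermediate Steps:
h(R, D) = -3 + R (h(R, D) = R - 3 = -3 + R)
t(r) = -6*r (t(r) = (-3 - 4)*r + r = -7*r + r = -6*r)
(t(8/(-8)) - 38)² = (-48/(-8) - 38)² = (-48*(-1)/8 - 38)² = (-6*(-1) - 38)² = (6 - 38)² = (-32)² = 1024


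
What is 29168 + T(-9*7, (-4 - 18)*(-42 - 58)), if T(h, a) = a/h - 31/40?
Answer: 73413407/2520 ≈ 29132.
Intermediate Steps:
T(h, a) = -31/40 + a/h (T(h, a) = a/h - 31*1/40 = a/h - 31/40 = -31/40 + a/h)
29168 + T(-9*7, (-4 - 18)*(-42 - 58)) = 29168 + (-31/40 + ((-4 - 18)*(-42 - 58))/((-9*7))) = 29168 + (-31/40 - 22*(-100)/(-63)) = 29168 + (-31/40 + 2200*(-1/63)) = 29168 + (-31/40 - 2200/63) = 29168 - 89953/2520 = 73413407/2520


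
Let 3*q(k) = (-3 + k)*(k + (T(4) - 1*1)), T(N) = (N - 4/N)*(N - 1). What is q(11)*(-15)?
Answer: -760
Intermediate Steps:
T(N) = (-1 + N)*(N - 4/N) (T(N) = (N - 4/N)*(-1 + N) = (-1 + N)*(N - 4/N))
q(k) = (-3 + k)*(8 + k)/3 (q(k) = ((-3 + k)*(k + ((-4 + 4² - 1*4 + 4/4) - 1*1)))/3 = ((-3 + k)*(k + ((-4 + 16 - 4 + 4*(¼)) - 1)))/3 = ((-3 + k)*(k + ((-4 + 16 - 4 + 1) - 1)))/3 = ((-3 + k)*(k + (9 - 1)))/3 = ((-3 + k)*(k + 8))/3 = ((-3 + k)*(8 + k))/3 = (-3 + k)*(8 + k)/3)
q(11)*(-15) = (-8 + (⅓)*11² + (5/3)*11)*(-15) = (-8 + (⅓)*121 + 55/3)*(-15) = (-8 + 121/3 + 55/3)*(-15) = (152/3)*(-15) = -760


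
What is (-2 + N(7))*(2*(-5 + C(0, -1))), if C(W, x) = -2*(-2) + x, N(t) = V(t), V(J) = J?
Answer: -20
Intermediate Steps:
N(t) = t
C(W, x) = 4 + x
(-2 + N(7))*(2*(-5 + C(0, -1))) = (-2 + 7)*(2*(-5 + (4 - 1))) = 5*(2*(-5 + 3)) = 5*(2*(-2)) = 5*(-4) = -20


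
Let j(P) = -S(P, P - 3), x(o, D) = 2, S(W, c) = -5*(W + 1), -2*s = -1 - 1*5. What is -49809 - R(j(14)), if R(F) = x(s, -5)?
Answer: -49811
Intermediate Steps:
s = 3 (s = -(-1 - 1*5)/2 = -(-1 - 5)/2 = -1/2*(-6) = 3)
S(W, c) = -5 - 5*W (S(W, c) = -5*(1 + W) = -5 - 5*W)
j(P) = 5 + 5*P (j(P) = -(-5 - 5*P) = 5 + 5*P)
R(F) = 2
-49809 - R(j(14)) = -49809 - 1*2 = -49809 - 2 = -49811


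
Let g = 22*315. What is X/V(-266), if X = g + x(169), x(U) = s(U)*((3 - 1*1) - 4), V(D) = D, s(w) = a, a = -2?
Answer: -3467/133 ≈ -26.068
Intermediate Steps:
s(w) = -2
g = 6930
x(U) = 4 (x(U) = -2*((3 - 1*1) - 4) = -2*((3 - 1) - 4) = -2*(2 - 4) = -2*(-2) = 4)
X = 6934 (X = 6930 + 4 = 6934)
X/V(-266) = 6934/(-266) = 6934*(-1/266) = -3467/133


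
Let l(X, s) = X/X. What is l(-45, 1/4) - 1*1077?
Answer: -1076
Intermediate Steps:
l(X, s) = 1
l(-45, 1/4) - 1*1077 = 1 - 1*1077 = 1 - 1077 = -1076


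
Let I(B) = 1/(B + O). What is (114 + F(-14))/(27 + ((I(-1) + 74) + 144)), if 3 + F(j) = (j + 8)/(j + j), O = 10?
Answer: 14013/30884 ≈ 0.45373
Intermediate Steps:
I(B) = 1/(10 + B) (I(B) = 1/(B + 10) = 1/(10 + B))
F(j) = -3 + (8 + j)/(2*j) (F(j) = -3 + (j + 8)/(j + j) = -3 + (8 + j)/((2*j)) = -3 + (8 + j)*(1/(2*j)) = -3 + (8 + j)/(2*j))
(114 + F(-14))/(27 + ((I(-1) + 74) + 144)) = (114 + (-5/2 + 4/(-14)))/(27 + ((1/(10 - 1) + 74) + 144)) = (114 + (-5/2 + 4*(-1/14)))/(27 + ((1/9 + 74) + 144)) = (114 + (-5/2 - 2/7))/(27 + ((⅑ + 74) + 144)) = (114 - 39/14)/(27 + (667/9 + 144)) = 1557/(14*(27 + 1963/9)) = 1557/(14*(2206/9)) = (1557/14)*(9/2206) = 14013/30884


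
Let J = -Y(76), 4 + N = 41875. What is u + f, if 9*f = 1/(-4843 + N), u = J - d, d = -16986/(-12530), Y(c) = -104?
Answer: 214303370149/2087823780 ≈ 102.64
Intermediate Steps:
N = 41871 (N = -4 + 41875 = 41871)
J = 104 (J = -1*(-104) = 104)
d = 8493/6265 (d = -16986*(-1/12530) = 8493/6265 ≈ 1.3556)
u = 643067/6265 (u = 104 - 1*8493/6265 = 104 - 8493/6265 = 643067/6265 ≈ 102.64)
f = 1/333252 (f = 1/(9*(-4843 + 41871)) = (⅑)/37028 = (⅑)*(1/37028) = 1/333252 ≈ 3.0007e-6)
u + f = 643067/6265 + 1/333252 = 214303370149/2087823780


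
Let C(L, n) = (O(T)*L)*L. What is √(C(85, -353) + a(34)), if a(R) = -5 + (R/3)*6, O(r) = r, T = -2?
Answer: I*√14387 ≈ 119.95*I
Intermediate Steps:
C(L, n) = -2*L² (C(L, n) = (-2*L)*L = -2*L²)
a(R) = -5 + 2*R (a(R) = -5 + (R*(⅓))*6 = -5 + (R/3)*6 = -5 + 2*R)
√(C(85, -353) + a(34)) = √(-2*85² + (-5 + 2*34)) = √(-2*7225 + (-5 + 68)) = √(-14450 + 63) = √(-14387) = I*√14387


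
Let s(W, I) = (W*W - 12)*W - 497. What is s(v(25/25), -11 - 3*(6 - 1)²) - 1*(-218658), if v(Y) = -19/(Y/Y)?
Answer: 211530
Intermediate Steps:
v(Y) = -19 (v(Y) = -19/1 = -19*1 = -19)
s(W, I) = -497 + W*(-12 + W²) (s(W, I) = (W² - 12)*W - 497 = (-12 + W²)*W - 497 = W*(-12 + W²) - 497 = -497 + W*(-12 + W²))
s(v(25/25), -11 - 3*(6 - 1)²) - 1*(-218658) = (-497 + (-19)³ - 12*(-19)) - 1*(-218658) = (-497 - 6859 + 228) + 218658 = -7128 + 218658 = 211530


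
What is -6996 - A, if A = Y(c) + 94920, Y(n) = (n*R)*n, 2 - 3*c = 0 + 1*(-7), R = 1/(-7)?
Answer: -713403/7 ≈ -1.0191e+5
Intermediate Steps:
R = -1/7 ≈ -0.14286
c = 3 (c = 2/3 - (0 + 1*(-7))/3 = 2/3 - (0 - 7)/3 = 2/3 - 1/3*(-7) = 2/3 + 7/3 = 3)
Y(n) = -n**2/7 (Y(n) = (n*(-1/7))*n = (-n/7)*n = -n**2/7)
A = 664431/7 (A = -1/7*3**2 + 94920 = -1/7*9 + 94920 = -9/7 + 94920 = 664431/7 ≈ 94919.)
-6996 - A = -6996 - 1*664431/7 = -6996 - 664431/7 = -713403/7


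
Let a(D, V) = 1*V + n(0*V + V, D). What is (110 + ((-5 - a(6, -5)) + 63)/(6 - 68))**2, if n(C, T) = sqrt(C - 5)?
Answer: (6757 + I*sqrt(10))**2/3844 ≈ 11877.0 + 11.117*I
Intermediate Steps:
n(C, T) = sqrt(-5 + C)
a(D, V) = V + sqrt(-5 + V) (a(D, V) = 1*V + sqrt(-5 + (0*V + V)) = V + sqrt(-5 + (0 + V)) = V + sqrt(-5 + V))
(110 + ((-5 - a(6, -5)) + 63)/(6 - 68))**2 = (110 + ((-5 - (-5 + sqrt(-5 - 5))) + 63)/(6 - 68))**2 = (110 + ((-5 - (-5 + sqrt(-10))) + 63)/(-62))**2 = (110 + ((-5 - (-5 + I*sqrt(10))) + 63)*(-1/62))**2 = (110 + ((-5 + (5 - I*sqrt(10))) + 63)*(-1/62))**2 = (110 + (-I*sqrt(10) + 63)*(-1/62))**2 = (110 + (63 - I*sqrt(10))*(-1/62))**2 = (110 + (-63/62 + I*sqrt(10)/62))**2 = (6757/62 + I*sqrt(10)/62)**2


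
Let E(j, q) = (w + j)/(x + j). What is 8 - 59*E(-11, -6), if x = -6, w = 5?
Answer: -218/17 ≈ -12.824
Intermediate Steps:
E(j, q) = (5 + j)/(-6 + j)
8 - 59*E(-11, -6) = 8 - 59*(5 - 11)/(-6 - 11) = 8 - 59*(-6)/(-17) = 8 - (-59)*(-6)/17 = 8 - 59*6/17 = 8 - 354/17 = -218/17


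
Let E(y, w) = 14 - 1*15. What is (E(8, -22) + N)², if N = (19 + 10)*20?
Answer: 335241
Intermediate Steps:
E(y, w) = -1 (E(y, w) = 14 - 15 = -1)
N = 580 (N = 29*20 = 580)
(E(8, -22) + N)² = (-1 + 580)² = 579² = 335241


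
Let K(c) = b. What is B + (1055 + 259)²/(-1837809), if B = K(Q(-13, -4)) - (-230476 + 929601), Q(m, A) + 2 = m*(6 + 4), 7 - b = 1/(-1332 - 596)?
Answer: -30582532920815/43744392 ≈ -6.9912e+5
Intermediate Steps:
b = 13497/1928 (b = 7 - 1/(-1332 - 596) = 7 - 1/(-1928) = 7 - 1*(-1/1928) = 7 + 1/1928 = 13497/1928 ≈ 7.0005)
Q(m, A) = -2 + 10*m (Q(m, A) = -2 + m*(6 + 4) = -2 + m*10 = -2 + 10*m)
K(c) = 13497/1928
B = -1347899503/1928 (B = 13497/1928 - (-230476 + 929601) = 13497/1928 - 1*699125 = 13497/1928 - 699125 = -1347899503/1928 ≈ -6.9912e+5)
B + (1055 + 259)²/(-1837809) = -1347899503/1928 + (1055 + 259)²/(-1837809) = -1347899503/1928 + 1314²*(-1/1837809) = -1347899503/1928 + 1726596*(-1/1837809) = -1347899503/1928 - 21316/22689 = -30582532920815/43744392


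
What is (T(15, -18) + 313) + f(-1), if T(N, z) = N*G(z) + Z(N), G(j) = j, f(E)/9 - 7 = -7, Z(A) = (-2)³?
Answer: 35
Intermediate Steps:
Z(A) = -8
f(E) = 0 (f(E) = 63 + 9*(-7) = 63 - 63 = 0)
T(N, z) = -8 + N*z (T(N, z) = N*z - 8 = -8 + N*z)
(T(15, -18) + 313) + f(-1) = ((-8 + 15*(-18)) + 313) + 0 = ((-8 - 270) + 313) + 0 = (-278 + 313) + 0 = 35 + 0 = 35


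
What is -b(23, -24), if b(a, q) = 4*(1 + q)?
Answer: 92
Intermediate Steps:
b(a, q) = 4 + 4*q
-b(23, -24) = -(4 + 4*(-24)) = -(4 - 96) = -1*(-92) = 92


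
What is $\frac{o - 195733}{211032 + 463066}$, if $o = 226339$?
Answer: $\frac{15303}{337049} \approx 0.045403$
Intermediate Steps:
$\frac{o - 195733}{211032 + 463066} = \frac{226339 - 195733}{211032 + 463066} = \frac{30606}{674098} = 30606 \cdot \frac{1}{674098} = \frac{15303}{337049}$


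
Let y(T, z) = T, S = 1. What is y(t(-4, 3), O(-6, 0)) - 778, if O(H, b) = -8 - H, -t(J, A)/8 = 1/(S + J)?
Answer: -2326/3 ≈ -775.33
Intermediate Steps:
t(J, A) = -8/(1 + J)
y(t(-4, 3), O(-6, 0)) - 778 = -8/(1 - 4) - 778 = -8/(-3) - 778 = -8*(-1/3) - 778 = 8/3 - 778 = -2326/3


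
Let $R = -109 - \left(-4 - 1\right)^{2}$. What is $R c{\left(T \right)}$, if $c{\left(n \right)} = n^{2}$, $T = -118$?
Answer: $-1865816$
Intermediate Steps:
$R = -134$ ($R = -109 - \left(-5\right)^{2} = -109 - 25 = -134$)
$R c{\left(T \right)} = - 134 \left(-118\right)^{2} = \left(-134\right) 13924 = -1865816$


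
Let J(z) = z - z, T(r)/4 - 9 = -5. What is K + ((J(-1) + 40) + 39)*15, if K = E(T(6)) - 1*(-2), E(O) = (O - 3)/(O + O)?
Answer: 37997/32 ≈ 1187.4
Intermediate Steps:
T(r) = 16 (T(r) = 36 + 4*(-5) = 36 - 20 = 16)
J(z) = 0
E(O) = (-3 + O)/(2*O) (E(O) = (-3 + O)/((2*O)) = (-3 + O)*(1/(2*O)) = (-3 + O)/(2*O))
K = 77/32 (K = (1/2)*(-3 + 16)/16 - 1*(-2) = (1/2)*(1/16)*13 + 2 = 13/32 + 2 = 77/32 ≈ 2.4063)
K + ((J(-1) + 40) + 39)*15 = 77/32 + ((0 + 40) + 39)*15 = 77/32 + (40 + 39)*15 = 77/32 + 79*15 = 77/32 + 1185 = 37997/32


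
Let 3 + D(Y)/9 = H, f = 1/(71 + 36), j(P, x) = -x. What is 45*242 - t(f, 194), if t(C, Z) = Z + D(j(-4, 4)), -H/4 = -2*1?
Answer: 10651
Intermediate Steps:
H = 8 (H = -(-8) = -4*(-2) = 8)
f = 1/107 ≈ 0.0093458
D(Y) = 45 (D(Y) = -27 + 9*8 = -27 + 72 = 45)
t(C, Z) = 45 + Z (t(C, Z) = Z + 45 = 45 + Z)
45*242 - t(f, 194) = 45*242 - (45 + 194) = 10890 - 1*239 = 10890 - 239 = 10651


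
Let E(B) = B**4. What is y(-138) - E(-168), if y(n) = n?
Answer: -796594314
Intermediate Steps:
y(-138) - E(-168) = -138 - 1*(-168)**4 = -138 - 1*796594176 = -138 - 796594176 = -796594314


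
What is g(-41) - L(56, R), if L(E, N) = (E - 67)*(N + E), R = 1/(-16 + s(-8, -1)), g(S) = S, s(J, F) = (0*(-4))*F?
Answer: 9189/16 ≈ 574.31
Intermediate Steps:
s(J, F) = 0 (s(J, F) = 0*F = 0)
R = -1/16 (R = 1/(-16 + 0) = 1/(-16) = -1/16 ≈ -0.062500)
L(E, N) = (-67 + E)*(E + N)
g(-41) - L(56, R) = -41 - (56² - 67*56 - 67*(-1/16) + 56*(-1/16)) = -41 - (3136 - 3752 + 67/16 - 7/2) = -41 - 1*(-9845/16) = -41 + 9845/16 = 9189/16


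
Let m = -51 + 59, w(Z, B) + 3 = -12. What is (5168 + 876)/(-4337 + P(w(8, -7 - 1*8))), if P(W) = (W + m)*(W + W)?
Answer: -6044/4127 ≈ -1.4645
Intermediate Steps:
w(Z, B) = -15 (w(Z, B) = -3 - 12 = -15)
m = 8
P(W) = 2*W*(8 + W) (P(W) = (W + 8)*(W + W) = (8 + W)*(2*W) = 2*W*(8 + W))
(5168 + 876)/(-4337 + P(w(8, -7 - 1*8))) = (5168 + 876)/(-4337 + 2*(-15)*(8 - 15)) = 6044/(-4337 + 2*(-15)*(-7)) = 6044/(-4337 + 210) = 6044/(-4127) = 6044*(-1/4127) = -6044/4127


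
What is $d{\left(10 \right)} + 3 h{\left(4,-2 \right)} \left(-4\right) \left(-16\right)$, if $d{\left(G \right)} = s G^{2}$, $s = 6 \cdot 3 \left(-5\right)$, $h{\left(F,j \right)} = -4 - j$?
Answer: $-9384$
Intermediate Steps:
$s = -90$ ($s = 18 \left(-5\right) = -90$)
$d{\left(G \right)} = - 90 G^{2}$
$d{\left(10 \right)} + 3 h{\left(4,-2 \right)} \left(-4\right) \left(-16\right) = - 90 \cdot 10^{2} + 3 \left(-4 - -2\right) \left(-4\right) \left(-16\right) = \left(-90\right) 100 + 3 \left(-4 + 2\right) \left(-4\right) \left(-16\right) = -9000 + 3 \left(-2\right) \left(-4\right) \left(-16\right) = -9000 + \left(-6\right) \left(-4\right) \left(-16\right) = -9000 + 24 \left(-16\right) = -9000 - 384 = -9384$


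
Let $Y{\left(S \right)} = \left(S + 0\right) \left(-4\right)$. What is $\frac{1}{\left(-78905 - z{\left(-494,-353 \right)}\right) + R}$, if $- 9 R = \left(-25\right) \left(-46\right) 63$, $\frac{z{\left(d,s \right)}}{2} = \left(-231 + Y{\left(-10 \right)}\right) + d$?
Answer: $- \frac{1}{85585} \approx -1.1684 \cdot 10^{-5}$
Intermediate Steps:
$Y{\left(S \right)} = - 4 S$ ($Y{\left(S \right)} = S \left(-4\right) = - 4 S$)
$z{\left(d,s \right)} = -382 + 2 d$ ($z{\left(d,s \right)} = 2 \left(\left(-231 - -40\right) + d\right) = 2 \left(\left(-231 + 40\right) + d\right) = 2 \left(-191 + d\right) = -382 + 2 d$)
$R = -8050$ ($R = - \frac{\left(-25\right) \left(-46\right) 63}{9} = - \frac{1150 \cdot 63}{9} = \left(- \frac{1}{9}\right) 72450 = -8050$)
$\frac{1}{\left(-78905 - z{\left(-494,-353 \right)}\right) + R} = \frac{1}{\left(-78905 - \left(-382 + 2 \left(-494\right)\right)\right) - 8050} = \frac{1}{\left(-78905 - \left(-382 - 988\right)\right) - 8050} = \frac{1}{\left(-78905 - -1370\right) - 8050} = \frac{1}{\left(-78905 + 1370\right) - 8050} = \frac{1}{-77535 - 8050} = \frac{1}{-85585} = - \frac{1}{85585}$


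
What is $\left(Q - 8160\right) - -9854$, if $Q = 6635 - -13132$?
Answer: $21461$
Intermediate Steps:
$Q = 19767$ ($Q = 6635 + 13132 = 19767$)
$\left(Q - 8160\right) - -9854 = \left(19767 - 8160\right) - -9854 = 11607 + 9854 = 21461$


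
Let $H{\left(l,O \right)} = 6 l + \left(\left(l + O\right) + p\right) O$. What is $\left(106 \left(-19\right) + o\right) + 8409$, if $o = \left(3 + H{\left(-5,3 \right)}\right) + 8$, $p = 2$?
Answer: $6376$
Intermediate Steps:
$H{\left(l,O \right)} = 6 l + O \left(2 + O + l\right)$ ($H{\left(l,O \right)} = 6 l + \left(\left(l + O\right) + 2\right) O = 6 l + \left(\left(O + l\right) + 2\right) O = 6 l + \left(2 + O + l\right) O = 6 l + O \left(2 + O + l\right)$)
$o = -19$ ($o = \left(3 + \left(3^{2} + 2 \cdot 3 + 6 \left(-5\right) + 3 \left(-5\right)\right)\right) + 8 = \left(3 + \left(9 + 6 - 30 - 15\right)\right) + 8 = \left(3 - 30\right) + 8 = -27 + 8 = -19$)
$\left(106 \left(-19\right) + o\right) + 8409 = \left(106 \left(-19\right) - 19\right) + 8409 = \left(-2014 - 19\right) + 8409 = -2033 + 8409 = 6376$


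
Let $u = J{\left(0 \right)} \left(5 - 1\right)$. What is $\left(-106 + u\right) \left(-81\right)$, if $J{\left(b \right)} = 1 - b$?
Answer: $8262$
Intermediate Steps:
$u = 4$ ($u = \left(1 - 0\right) \left(5 - 1\right) = \left(1 + 0\right) 4 = 1 \cdot 4 = 4$)
$\left(-106 + u\right) \left(-81\right) = \left(-106 + 4\right) \left(-81\right) = \left(-102\right) \left(-81\right) = 8262$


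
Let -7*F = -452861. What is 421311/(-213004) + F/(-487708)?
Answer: -17440891145/8263480498 ≈ -2.1106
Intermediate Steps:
F = 452861/7 (F = -⅐*(-452861) = 452861/7 ≈ 64694.)
421311/(-213004) + F/(-487708) = 421311/(-213004) + (452861/7)/(-487708) = 421311*(-1/213004) + (452861/7)*(-1/487708) = -38301/19364 - 452861/3413956 = -17440891145/8263480498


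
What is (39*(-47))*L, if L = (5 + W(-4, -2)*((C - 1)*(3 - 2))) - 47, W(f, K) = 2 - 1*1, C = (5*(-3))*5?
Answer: 216294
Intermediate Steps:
C = -75 (C = -15*5 = -75)
W(f, K) = 1 (W(f, K) = 2 - 1 = 1)
L = -118 (L = (5 + 1*((-75 - 1)*(3 - 2))) - 47 = (5 + 1*(-76*1)) - 47 = (5 + 1*(-76)) - 47 = (5 - 76) - 47 = -71 - 47 = -118)
(39*(-47))*L = (39*(-47))*(-118) = -1833*(-118) = 216294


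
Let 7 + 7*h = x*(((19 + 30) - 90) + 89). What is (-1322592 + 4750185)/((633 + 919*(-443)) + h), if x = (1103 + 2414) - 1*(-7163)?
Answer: -7997717/777585 ≈ -10.285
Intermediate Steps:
x = 10680 (x = 3517 + 7163 = 10680)
h = 512633/7 (h = -1 + (10680*(((19 + 30) - 90) + 89))/7 = -1 + (10680*((49 - 90) + 89))/7 = -1 + (10680*(-41 + 89))/7 = -1 + (10680*48)/7 = -1 + (⅐)*512640 = -1 + 512640/7 = 512633/7 ≈ 73233.)
(-1322592 + 4750185)/((633 + 919*(-443)) + h) = (-1322592 + 4750185)/((633 + 919*(-443)) + 512633/7) = 3427593/((633 - 407117) + 512633/7) = 3427593/(-406484 + 512633/7) = 3427593/(-2332755/7) = 3427593*(-7/2332755) = -7997717/777585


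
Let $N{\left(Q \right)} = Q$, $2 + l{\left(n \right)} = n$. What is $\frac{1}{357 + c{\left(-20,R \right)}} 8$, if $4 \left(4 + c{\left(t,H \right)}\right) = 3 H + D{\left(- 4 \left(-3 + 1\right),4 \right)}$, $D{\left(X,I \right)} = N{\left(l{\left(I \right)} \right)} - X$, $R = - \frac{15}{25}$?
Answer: $\frac{160}{7021} \approx 0.022789$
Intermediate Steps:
$R = - \frac{3}{5}$ ($R = \left(-15\right) \frac{1}{25} = - \frac{3}{5} \approx -0.6$)
$l{\left(n \right)} = -2 + n$
$D{\left(X,I \right)} = -2 + I - X$ ($D{\left(X,I \right)} = \left(-2 + I\right) - X = -2 + I - X$)
$c{\left(t,H \right)} = - \frac{11}{2} + \frac{3 H}{4}$ ($c{\left(t,H \right)} = -4 + \frac{3 H - \left(-2 - 4 \left(-3 + 1\right)\right)}{4} = -4 + \frac{3 H - \left(-2 + 8\right)}{4} = -4 + \frac{3 H - 6}{4} = -4 + \frac{-6 + 3 H}{4} = -4 + \left(- \frac{3}{2} + \frac{3 H}{4}\right) = - \frac{11}{2} + \frac{3 H}{4}$)
$\frac{1}{357 + c{\left(-20,R \right)}} 8 = \frac{1}{357 + \left(- \frac{11}{2} + \frac{3}{4} \left(- \frac{3}{5}\right)\right)} 8 = \frac{1}{357 - \frac{119}{20}} \cdot 8 = \frac{1}{\frac{7021}{20}} \cdot 8 = \frac{20}{7021} \cdot 8 = \frac{160}{7021}$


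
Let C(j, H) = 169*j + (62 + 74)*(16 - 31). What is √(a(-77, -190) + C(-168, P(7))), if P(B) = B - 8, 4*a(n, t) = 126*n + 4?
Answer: I*√131426/2 ≈ 181.26*I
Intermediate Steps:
a(n, t) = 1 + 63*n/2 (a(n, t) = (126*n + 4)/4 = (4 + 126*n)/4 = 1 + 63*n/2)
P(B) = -8 + B
C(j, H) = -2040 + 169*j (C(j, H) = 169*j + 136*(-15) = 169*j - 2040 = -2040 + 169*j)
√(a(-77, -190) + C(-168, P(7))) = √((1 + (63/2)*(-77)) + (-2040 + 169*(-168))) = √((1 - 4851/2) + (-2040 - 28392)) = √(-4849/2 - 30432) = √(-65713/2) = I*√131426/2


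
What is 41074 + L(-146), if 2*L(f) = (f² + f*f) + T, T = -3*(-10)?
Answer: 62405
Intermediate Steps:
T = 30
L(f) = 15 + f² (L(f) = ((f² + f*f) + 30)/2 = ((f² + f²) + 30)/2 = (2*f² + 30)/2 = (30 + 2*f²)/2 = 15 + f²)
41074 + L(-146) = 41074 + (15 + (-146)²) = 41074 + (15 + 21316) = 41074 + 21331 = 62405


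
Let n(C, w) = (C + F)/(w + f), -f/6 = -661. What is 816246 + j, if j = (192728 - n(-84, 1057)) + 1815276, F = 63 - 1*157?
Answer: 14186207928/5023 ≈ 2.8242e+6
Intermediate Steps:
f = 3966 (f = -6*(-661) = 3966)
F = -94 (F = 63 - 157 = -94)
n(C, w) = (-94 + C)/(3966 + w) (n(C, w) = (C - 94)/(w + 3966) = (-94 + C)/(3966 + w))
j = 10086204270/5023 (j = (192728 - (-94 - 84)/(3966 + 1057)) + 1815276 = (192728 - (-178)/5023) + 1815276 = (192728 - 1*(-178/5023)) + 1815276 = (192728 + 178/5023) + 1815276 = 968072922/5023 + 1815276 = 10086204270/5023 ≈ 2.0080e+6)
816246 + j = 816246 + 10086204270/5023 = 14186207928/5023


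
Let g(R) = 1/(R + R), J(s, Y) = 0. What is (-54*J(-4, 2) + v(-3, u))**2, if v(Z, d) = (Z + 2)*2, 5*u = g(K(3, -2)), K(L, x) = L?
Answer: 4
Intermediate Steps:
g(R) = 1/(2*R)
u = 1/30 (u = ((1/2)/3)/5 = ((1/2)*(1/3))/5 = (1/5)*(1/6) = 1/30 ≈ 0.033333)
v(Z, d) = 4 + 2*Z (v(Z, d) = (2 + Z)*2 = 4 + 2*Z)
(-54*J(-4, 2) + v(-3, u))**2 = (-54*0 + (4 + 2*(-3)))**2 = (0 + (4 - 6))**2 = (0 - 2)**2 = (-2)**2 = 4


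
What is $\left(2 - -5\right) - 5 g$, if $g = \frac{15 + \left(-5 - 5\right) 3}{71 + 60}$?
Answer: $\frac{992}{131} \approx 7.5725$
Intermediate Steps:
$g = - \frac{15}{131}$ ($g = \frac{15 - 30}{131} = \left(15 - 30\right) \frac{1}{131} = \left(-15\right) \frac{1}{131} = - \frac{15}{131} \approx -0.1145$)
$\left(2 - -5\right) - 5 g = \left(2 - -5\right) - - \frac{75}{131} = \left(2 + 5\right) + \frac{75}{131} = 7 + \frac{75}{131} = \frac{992}{131}$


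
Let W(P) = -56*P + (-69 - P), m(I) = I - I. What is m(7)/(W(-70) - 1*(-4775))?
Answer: 0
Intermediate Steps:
m(I) = 0
W(P) = -69 - 57*P
m(7)/(W(-70) - 1*(-4775)) = 0/((-69 - 57*(-70)) - 1*(-4775)) = 0/((-69 + 3990) + 4775) = 0/(3921 + 4775) = 0/8696 = 0*(1/8696) = 0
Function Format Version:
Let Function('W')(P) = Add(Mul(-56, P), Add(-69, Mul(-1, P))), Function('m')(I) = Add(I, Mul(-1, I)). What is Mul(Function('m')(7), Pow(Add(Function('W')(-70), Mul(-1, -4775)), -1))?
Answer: 0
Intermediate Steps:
Function('m')(I) = 0
Function('W')(P) = Add(-69, Mul(-57, P))
Mul(Function('m')(7), Pow(Add(Function('W')(-70), Mul(-1, -4775)), -1)) = Mul(0, Pow(Add(Add(-69, Mul(-57, -70)), Mul(-1, -4775)), -1)) = Mul(0, Pow(Add(Add(-69, 3990), 4775), -1)) = Mul(0, Pow(Add(3921, 4775), -1)) = Mul(0, Pow(8696, -1)) = Mul(0, Rational(1, 8696)) = 0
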